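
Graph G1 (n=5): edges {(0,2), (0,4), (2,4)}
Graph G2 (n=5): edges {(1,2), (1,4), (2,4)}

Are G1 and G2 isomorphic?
Yes, isomorphic

The graphs are isomorphic.
One valid mapping φ: V(G1) → V(G2): 0→4, 1→0, 2→1, 3→3, 4→2

Verify φ preserves adjacency — for each edge of G1, its image is an edge of G2:
  (0,2) → (φ(0),φ(2)) = (1,4) ∈ E(G2) ✓
  (0,4) → (φ(0),φ(4)) = (2,4) ∈ E(G2) ✓
  (2,4) → (φ(2),φ(4)) = (1,2) ∈ E(G2) ✓
All 3 edges of G1 map to edges of G2, and |E(G1)| = |E(G2)| = 3, so φ is a bijection on edges as well as vertices. Hence G1 ≅ G2.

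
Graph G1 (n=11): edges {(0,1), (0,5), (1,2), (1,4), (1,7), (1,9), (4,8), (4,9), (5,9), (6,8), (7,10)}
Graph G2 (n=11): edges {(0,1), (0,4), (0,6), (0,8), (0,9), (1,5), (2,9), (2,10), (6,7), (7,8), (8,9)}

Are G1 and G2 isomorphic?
Yes, isomorphic

The graphs are isomorphic.
One valid mapping φ: V(G1) → V(G2): 0→6, 1→0, 2→4, 3→3, 4→9, 5→7, 6→10, 7→1, 8→2, 9→8, 10→5

Verify φ preserves adjacency — for each edge of G1, its image is an edge of G2:
  (0,1) → (φ(0),φ(1)) = (0,6) ∈ E(G2) ✓
  (0,5) → (φ(0),φ(5)) = (6,7) ∈ E(G2) ✓
  (1,2) → (φ(1),φ(2)) = (0,4) ∈ E(G2) ✓
  (1,4) → (φ(1),φ(4)) = (0,9) ∈ E(G2) ✓
  (1,7) → (φ(1),φ(7)) = (0,1) ∈ E(G2) ✓
  (1,9) → (φ(1),φ(9)) = (0,8) ∈ E(G2) ✓
  (4,8) → (φ(4),φ(8)) = (2,9) ∈ E(G2) ✓
  (4,9) → (φ(4),φ(9)) = (8,9) ∈ E(G2) ✓
  (5,9) → (φ(5),φ(9)) = (7,8) ∈ E(G2) ✓
  (6,8) → (φ(6),φ(8)) = (2,10) ∈ E(G2) ✓
  (7,10) → (φ(7),φ(10)) = (1,5) ∈ E(G2) ✓
All 11 edges of G1 map to edges of G2, and |E(G1)| = |E(G2)| = 11, so φ is a bijection on edges as well as vertices. Hence G1 ≅ G2.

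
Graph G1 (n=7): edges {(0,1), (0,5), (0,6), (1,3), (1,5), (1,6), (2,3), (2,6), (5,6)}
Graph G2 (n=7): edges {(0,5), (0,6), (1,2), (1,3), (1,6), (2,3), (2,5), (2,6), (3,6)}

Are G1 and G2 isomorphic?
Yes, isomorphic

The graphs are isomorphic.
One valid mapping φ: V(G1) → V(G2): 0→3, 1→6, 2→5, 3→0, 4→4, 5→1, 6→2

Verify φ preserves adjacency — for each edge of G1, its image is an edge of G2:
  (0,1) → (φ(0),φ(1)) = (3,6) ∈ E(G2) ✓
  (0,5) → (φ(0),φ(5)) = (1,3) ∈ E(G2) ✓
  (0,6) → (φ(0),φ(6)) = (2,3) ∈ E(G2) ✓
  (1,3) → (φ(1),φ(3)) = (0,6) ∈ E(G2) ✓
  (1,5) → (φ(1),φ(5)) = (1,6) ∈ E(G2) ✓
  (1,6) → (φ(1),φ(6)) = (2,6) ∈ E(G2) ✓
  (2,3) → (φ(2),φ(3)) = (0,5) ∈ E(G2) ✓
  (2,6) → (φ(2),φ(6)) = (2,5) ∈ E(G2) ✓
  (5,6) → (φ(5),φ(6)) = (1,2) ∈ E(G2) ✓
All 9 edges of G1 map to edges of G2, and |E(G1)| = |E(G2)| = 9, so φ is a bijection on edges as well as vertices. Hence G1 ≅ G2.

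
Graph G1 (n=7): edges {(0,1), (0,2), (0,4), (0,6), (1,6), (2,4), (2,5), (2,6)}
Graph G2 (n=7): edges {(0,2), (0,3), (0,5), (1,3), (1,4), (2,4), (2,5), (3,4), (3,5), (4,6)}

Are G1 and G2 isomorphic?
No, not isomorphic

The graphs are NOT isomorphic.

Connected components of G1: 2 component(s) with vertex sets [[3], [0, 1, 2, 4, 5, 6]], sizes [1, 6].
Connected components of G2: 1 component(s) with vertex sets [[0, 1, 2, 3, 4, 5, 6]], sizes [7].
The number of connected components (and the multiset of component sizes) is an isomorphism invariant — an isomorphism maps each component of G1 bijectively onto a component of G2. Since G1 has 2 component(s) and G2 has 1, they cannot be isomorphic.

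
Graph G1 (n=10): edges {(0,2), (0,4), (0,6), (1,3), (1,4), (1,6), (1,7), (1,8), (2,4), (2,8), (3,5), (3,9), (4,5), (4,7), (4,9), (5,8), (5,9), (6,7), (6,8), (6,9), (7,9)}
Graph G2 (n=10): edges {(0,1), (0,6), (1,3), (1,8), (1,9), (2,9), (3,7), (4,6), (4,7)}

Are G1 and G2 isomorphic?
No, not isomorphic

The graphs are NOT isomorphic.

Connected components of G1: 1 component(s) with vertex sets [[0, 1, 2, 3, 4, 5, 6, 7, 8, 9]], sizes [10].
Connected components of G2: 2 component(s) with vertex sets [[5], [0, 1, 2, 3, 4, 6, 7, 8, 9]], sizes [1, 9].
The number of connected components (and the multiset of component sizes) is an isomorphism invariant — an isomorphism maps each component of G1 bijectively onto a component of G2. Since G1 has 1 component(s) and G2 has 2, they cannot be isomorphic.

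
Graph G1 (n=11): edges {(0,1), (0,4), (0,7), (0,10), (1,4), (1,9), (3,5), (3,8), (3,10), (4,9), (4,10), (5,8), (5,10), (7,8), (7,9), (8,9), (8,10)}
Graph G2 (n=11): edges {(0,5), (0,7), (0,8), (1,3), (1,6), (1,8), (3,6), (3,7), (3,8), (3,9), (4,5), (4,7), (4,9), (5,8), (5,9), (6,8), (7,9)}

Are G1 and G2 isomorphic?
Yes, isomorphic

The graphs are isomorphic.
One valid mapping φ: V(G1) → V(G2): 0→7, 1→4, 2→10, 3→6, 4→9, 5→1, 6→2, 7→0, 8→8, 9→5, 10→3

Verify φ preserves adjacency — for each edge of G1, its image is an edge of G2:
  (0,1) → (φ(0),φ(1)) = (4,7) ∈ E(G2) ✓
  (0,4) → (φ(0),φ(4)) = (7,9) ∈ E(G2) ✓
  (0,7) → (φ(0),φ(7)) = (0,7) ∈ E(G2) ✓
  (0,10) → (φ(0),φ(10)) = (3,7) ∈ E(G2) ✓
  (1,4) → (φ(1),φ(4)) = (4,9) ∈ E(G2) ✓
  (1,9) → (φ(1),φ(9)) = (4,5) ∈ E(G2) ✓
  (3,5) → (φ(3),φ(5)) = (1,6) ∈ E(G2) ✓
  (3,8) → (φ(3),φ(8)) = (6,8) ∈ E(G2) ✓
  (3,10) → (φ(3),φ(10)) = (3,6) ∈ E(G2) ✓
  (4,9) → (φ(4),φ(9)) = (5,9) ∈ E(G2) ✓
  (4,10) → (φ(4),φ(10)) = (3,9) ∈ E(G2) ✓
  (5,8) → (φ(5),φ(8)) = (1,8) ∈ E(G2) ✓
  (5,10) → (φ(5),φ(10)) = (1,3) ∈ E(G2) ✓
  (7,8) → (φ(7),φ(8)) = (0,8) ∈ E(G2) ✓
  (7,9) → (φ(7),φ(9)) = (0,5) ∈ E(G2) ✓
  (8,9) → (φ(8),φ(9)) = (5,8) ∈ E(G2) ✓
  (8,10) → (φ(8),φ(10)) = (3,8) ∈ E(G2) ✓
All 17 edges of G1 map to edges of G2, and |E(G1)| = |E(G2)| = 17, so φ is a bijection on edges as well as vertices. Hence G1 ≅ G2.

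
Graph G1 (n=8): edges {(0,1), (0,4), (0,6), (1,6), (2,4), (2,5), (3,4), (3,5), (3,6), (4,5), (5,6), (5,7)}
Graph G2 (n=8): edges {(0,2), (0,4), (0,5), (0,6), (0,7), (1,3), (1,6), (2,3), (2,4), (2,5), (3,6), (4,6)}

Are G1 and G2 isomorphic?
Yes, isomorphic

The graphs are isomorphic.
One valid mapping φ: V(G1) → V(G2): 0→3, 1→1, 2→5, 3→4, 4→2, 5→0, 6→6, 7→7

Verify φ preserves adjacency — for each edge of G1, its image is an edge of G2:
  (0,1) → (φ(0),φ(1)) = (1,3) ∈ E(G2) ✓
  (0,4) → (φ(0),φ(4)) = (2,3) ∈ E(G2) ✓
  (0,6) → (φ(0),φ(6)) = (3,6) ∈ E(G2) ✓
  (1,6) → (φ(1),φ(6)) = (1,6) ∈ E(G2) ✓
  (2,4) → (φ(2),φ(4)) = (2,5) ∈ E(G2) ✓
  (2,5) → (φ(2),φ(5)) = (0,5) ∈ E(G2) ✓
  (3,4) → (φ(3),φ(4)) = (2,4) ∈ E(G2) ✓
  (3,5) → (φ(3),φ(5)) = (0,4) ∈ E(G2) ✓
  (3,6) → (φ(3),φ(6)) = (4,6) ∈ E(G2) ✓
  (4,5) → (φ(4),φ(5)) = (0,2) ∈ E(G2) ✓
  (5,6) → (φ(5),φ(6)) = (0,6) ∈ E(G2) ✓
  (5,7) → (φ(5),φ(7)) = (0,7) ∈ E(G2) ✓
All 12 edges of G1 map to edges of G2, and |E(G1)| = |E(G2)| = 12, so φ is a bijection on edges as well as vertices. Hence G1 ≅ G2.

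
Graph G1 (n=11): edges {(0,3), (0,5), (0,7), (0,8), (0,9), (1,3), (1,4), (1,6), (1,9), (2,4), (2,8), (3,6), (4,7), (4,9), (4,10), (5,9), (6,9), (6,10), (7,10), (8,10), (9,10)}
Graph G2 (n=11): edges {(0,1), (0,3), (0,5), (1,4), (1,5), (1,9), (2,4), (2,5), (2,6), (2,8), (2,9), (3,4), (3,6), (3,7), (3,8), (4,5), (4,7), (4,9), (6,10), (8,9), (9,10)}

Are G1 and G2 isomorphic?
Yes, isomorphic

The graphs are isomorphic.
One valid mapping φ: V(G1) → V(G2): 0→3, 1→1, 2→10, 3→0, 4→9, 5→7, 6→5, 7→8, 8→6, 9→4, 10→2

Verify φ preserves adjacency — for each edge of G1, its image is an edge of G2:
  (0,3) → (φ(0),φ(3)) = (0,3) ∈ E(G2) ✓
  (0,5) → (φ(0),φ(5)) = (3,7) ∈ E(G2) ✓
  (0,7) → (φ(0),φ(7)) = (3,8) ∈ E(G2) ✓
  (0,8) → (φ(0),φ(8)) = (3,6) ∈ E(G2) ✓
  (0,9) → (φ(0),φ(9)) = (3,4) ∈ E(G2) ✓
  (1,3) → (φ(1),φ(3)) = (0,1) ∈ E(G2) ✓
  (1,4) → (φ(1),φ(4)) = (1,9) ∈ E(G2) ✓
  (1,6) → (φ(1),φ(6)) = (1,5) ∈ E(G2) ✓
  (1,9) → (φ(1),φ(9)) = (1,4) ∈ E(G2) ✓
  (2,4) → (φ(2),φ(4)) = (9,10) ∈ E(G2) ✓
  (2,8) → (φ(2),φ(8)) = (6,10) ∈ E(G2) ✓
  (3,6) → (φ(3),φ(6)) = (0,5) ∈ E(G2) ✓
  (4,7) → (φ(4),φ(7)) = (8,9) ∈ E(G2) ✓
  (4,9) → (φ(4),φ(9)) = (4,9) ∈ E(G2) ✓
  (4,10) → (φ(4),φ(10)) = (2,9) ∈ E(G2) ✓
  (5,9) → (φ(5),φ(9)) = (4,7) ∈ E(G2) ✓
  (6,9) → (φ(6),φ(9)) = (4,5) ∈ E(G2) ✓
  (6,10) → (φ(6),φ(10)) = (2,5) ∈ E(G2) ✓
  (7,10) → (φ(7),φ(10)) = (2,8) ∈ E(G2) ✓
  (8,10) → (φ(8),φ(10)) = (2,6) ∈ E(G2) ✓
  (9,10) → (φ(9),φ(10)) = (2,4) ∈ E(G2) ✓
All 21 edges of G1 map to edges of G2, and |E(G1)| = |E(G2)| = 21, so φ is a bijection on edges as well as vertices. Hence G1 ≅ G2.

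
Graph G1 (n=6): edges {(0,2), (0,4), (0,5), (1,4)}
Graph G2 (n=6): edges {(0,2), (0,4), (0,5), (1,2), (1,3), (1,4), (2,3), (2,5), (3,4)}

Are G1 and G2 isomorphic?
No, not isomorphic

The graphs are NOT isomorphic.

Counting triangles (3-cliques): G1 has 0, G2 has 3.
Triangle count is an isomorphism invariant, so differing triangle counts rule out isomorphism.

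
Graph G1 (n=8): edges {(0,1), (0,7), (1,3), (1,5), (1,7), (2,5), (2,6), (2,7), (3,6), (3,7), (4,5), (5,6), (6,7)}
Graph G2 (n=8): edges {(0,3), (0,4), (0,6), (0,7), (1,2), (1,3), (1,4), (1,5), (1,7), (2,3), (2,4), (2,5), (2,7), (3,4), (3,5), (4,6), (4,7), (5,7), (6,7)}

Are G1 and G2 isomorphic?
No, not isomorphic

The graphs are NOT isomorphic.

Degrees in G1: deg(0)=2, deg(1)=4, deg(2)=3, deg(3)=3, deg(4)=1, deg(5)=4, deg(6)=4, deg(7)=5.
Sorted degree sequence of G1: [5, 4, 4, 4, 3, 3, 2, 1].
Degrees in G2: deg(0)=4, deg(1)=5, deg(2)=5, deg(3)=5, deg(4)=6, deg(5)=4, deg(6)=3, deg(7)=6.
Sorted degree sequence of G2: [6, 6, 5, 5, 5, 4, 4, 3].
The (sorted) degree sequence is an isomorphism invariant, so since G1 and G2 have different degree sequences they cannot be isomorphic.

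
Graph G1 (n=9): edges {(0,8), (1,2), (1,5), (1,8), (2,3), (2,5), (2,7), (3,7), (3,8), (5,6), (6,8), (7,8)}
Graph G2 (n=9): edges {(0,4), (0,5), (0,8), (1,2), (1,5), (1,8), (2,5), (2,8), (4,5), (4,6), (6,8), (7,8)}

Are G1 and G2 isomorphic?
Yes, isomorphic

The graphs are isomorphic.
One valid mapping φ: V(G1) → V(G2): 0→7, 1→0, 2→5, 3→2, 4→3, 5→4, 6→6, 7→1, 8→8

Verify φ preserves adjacency — for each edge of G1, its image is an edge of G2:
  (0,8) → (φ(0),φ(8)) = (7,8) ∈ E(G2) ✓
  (1,2) → (φ(1),φ(2)) = (0,5) ∈ E(G2) ✓
  (1,5) → (φ(1),φ(5)) = (0,4) ∈ E(G2) ✓
  (1,8) → (φ(1),φ(8)) = (0,8) ∈ E(G2) ✓
  (2,3) → (φ(2),φ(3)) = (2,5) ∈ E(G2) ✓
  (2,5) → (φ(2),φ(5)) = (4,5) ∈ E(G2) ✓
  (2,7) → (φ(2),φ(7)) = (1,5) ∈ E(G2) ✓
  (3,7) → (φ(3),φ(7)) = (1,2) ∈ E(G2) ✓
  (3,8) → (φ(3),φ(8)) = (2,8) ∈ E(G2) ✓
  (5,6) → (φ(5),φ(6)) = (4,6) ∈ E(G2) ✓
  (6,8) → (φ(6),φ(8)) = (6,8) ∈ E(G2) ✓
  (7,8) → (φ(7),φ(8)) = (1,8) ∈ E(G2) ✓
All 12 edges of G1 map to edges of G2, and |E(G1)| = |E(G2)| = 12, so φ is a bijection on edges as well as vertices. Hence G1 ≅ G2.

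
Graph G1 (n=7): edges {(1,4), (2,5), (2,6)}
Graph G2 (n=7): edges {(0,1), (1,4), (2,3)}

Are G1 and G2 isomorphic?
Yes, isomorphic

The graphs are isomorphic.
One valid mapping φ: V(G1) → V(G2): 0→6, 1→2, 2→1, 3→5, 4→3, 5→0, 6→4

Verify φ preserves adjacency — for each edge of G1, its image is an edge of G2:
  (1,4) → (φ(1),φ(4)) = (2,3) ∈ E(G2) ✓
  (2,5) → (φ(2),φ(5)) = (0,1) ∈ E(G2) ✓
  (2,6) → (φ(2),φ(6)) = (1,4) ∈ E(G2) ✓
All 3 edges of G1 map to edges of G2, and |E(G1)| = |E(G2)| = 3, so φ is a bijection on edges as well as vertices. Hence G1 ≅ G2.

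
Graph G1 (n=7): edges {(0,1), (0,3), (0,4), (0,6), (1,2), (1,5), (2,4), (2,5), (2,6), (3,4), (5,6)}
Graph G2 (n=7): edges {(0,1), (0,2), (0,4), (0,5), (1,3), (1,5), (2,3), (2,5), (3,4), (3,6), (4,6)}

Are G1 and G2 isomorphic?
Yes, isomorphic

The graphs are isomorphic.
One valid mapping φ: V(G1) → V(G2): 0→3, 1→1, 2→0, 3→6, 4→4, 5→5, 6→2

Verify φ preserves adjacency — for each edge of G1, its image is an edge of G2:
  (0,1) → (φ(0),φ(1)) = (1,3) ∈ E(G2) ✓
  (0,3) → (φ(0),φ(3)) = (3,6) ∈ E(G2) ✓
  (0,4) → (φ(0),φ(4)) = (3,4) ∈ E(G2) ✓
  (0,6) → (φ(0),φ(6)) = (2,3) ∈ E(G2) ✓
  (1,2) → (φ(1),φ(2)) = (0,1) ∈ E(G2) ✓
  (1,5) → (φ(1),φ(5)) = (1,5) ∈ E(G2) ✓
  (2,4) → (φ(2),φ(4)) = (0,4) ∈ E(G2) ✓
  (2,5) → (φ(2),φ(5)) = (0,5) ∈ E(G2) ✓
  (2,6) → (φ(2),φ(6)) = (0,2) ∈ E(G2) ✓
  (3,4) → (φ(3),φ(4)) = (4,6) ∈ E(G2) ✓
  (5,6) → (φ(5),φ(6)) = (2,5) ∈ E(G2) ✓
All 11 edges of G1 map to edges of G2, and |E(G1)| = |E(G2)| = 11, so φ is a bijection on edges as well as vertices. Hence G1 ≅ G2.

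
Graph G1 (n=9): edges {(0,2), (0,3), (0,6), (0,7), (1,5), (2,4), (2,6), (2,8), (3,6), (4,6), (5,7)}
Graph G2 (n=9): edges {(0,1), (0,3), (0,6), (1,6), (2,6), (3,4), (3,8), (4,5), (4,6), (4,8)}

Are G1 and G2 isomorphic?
No, not isomorphic

The graphs are NOT isomorphic.

Degrees in G1: deg(0)=4, deg(1)=1, deg(2)=4, deg(3)=2, deg(4)=2, deg(5)=2, deg(6)=4, deg(7)=2, deg(8)=1.
Sorted degree sequence of G1: [4, 4, 4, 2, 2, 2, 2, 1, 1].
Degrees in G2: deg(0)=3, deg(1)=2, deg(2)=1, deg(3)=3, deg(4)=4, deg(5)=1, deg(6)=4, deg(7)=0, deg(8)=2.
Sorted degree sequence of G2: [4, 4, 3, 3, 2, 2, 1, 1, 0].
The (sorted) degree sequence is an isomorphism invariant, so since G1 and G2 have different degree sequences they cannot be isomorphic.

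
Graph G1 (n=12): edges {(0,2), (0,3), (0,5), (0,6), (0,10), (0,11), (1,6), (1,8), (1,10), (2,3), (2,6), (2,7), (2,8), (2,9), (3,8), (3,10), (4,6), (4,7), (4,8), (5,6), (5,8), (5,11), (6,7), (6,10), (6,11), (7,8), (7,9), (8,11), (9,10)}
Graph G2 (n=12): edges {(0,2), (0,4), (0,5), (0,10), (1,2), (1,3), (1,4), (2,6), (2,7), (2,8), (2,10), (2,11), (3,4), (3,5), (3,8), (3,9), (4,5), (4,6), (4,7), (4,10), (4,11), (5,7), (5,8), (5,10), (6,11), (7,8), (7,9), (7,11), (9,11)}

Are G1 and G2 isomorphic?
Yes, isomorphic

The graphs are isomorphic.
One valid mapping φ: V(G1) → V(G2): 0→5, 1→1, 2→7, 3→8, 4→6, 5→10, 6→4, 7→11, 8→2, 9→9, 10→3, 11→0

Verify φ preserves adjacency — for each edge of G1, its image is an edge of G2:
  (0,2) → (φ(0),φ(2)) = (5,7) ∈ E(G2) ✓
  (0,3) → (φ(0),φ(3)) = (5,8) ∈ E(G2) ✓
  (0,5) → (φ(0),φ(5)) = (5,10) ∈ E(G2) ✓
  (0,6) → (φ(0),φ(6)) = (4,5) ∈ E(G2) ✓
  (0,10) → (φ(0),φ(10)) = (3,5) ∈ E(G2) ✓
  (0,11) → (φ(0),φ(11)) = (0,5) ∈ E(G2) ✓
  (1,6) → (φ(1),φ(6)) = (1,4) ∈ E(G2) ✓
  (1,8) → (φ(1),φ(8)) = (1,2) ∈ E(G2) ✓
  (1,10) → (φ(1),φ(10)) = (1,3) ∈ E(G2) ✓
  (2,3) → (φ(2),φ(3)) = (7,8) ∈ E(G2) ✓
  (2,6) → (φ(2),φ(6)) = (4,7) ∈ E(G2) ✓
  (2,7) → (φ(2),φ(7)) = (7,11) ∈ E(G2) ✓
  (2,8) → (φ(2),φ(8)) = (2,7) ∈ E(G2) ✓
  (2,9) → (φ(2),φ(9)) = (7,9) ∈ E(G2) ✓
  (3,8) → (φ(3),φ(8)) = (2,8) ∈ E(G2) ✓
  (3,10) → (φ(3),φ(10)) = (3,8) ∈ E(G2) ✓
  (4,6) → (φ(4),φ(6)) = (4,6) ∈ E(G2) ✓
  (4,7) → (φ(4),φ(7)) = (6,11) ∈ E(G2) ✓
  (4,8) → (φ(4),φ(8)) = (2,6) ∈ E(G2) ✓
  (5,6) → (φ(5),φ(6)) = (4,10) ∈ E(G2) ✓
  (5,8) → (φ(5),φ(8)) = (2,10) ∈ E(G2) ✓
  (5,11) → (φ(5),φ(11)) = (0,10) ∈ E(G2) ✓
  (6,7) → (φ(6),φ(7)) = (4,11) ∈ E(G2) ✓
  (6,10) → (φ(6),φ(10)) = (3,4) ∈ E(G2) ✓
  (6,11) → (φ(6),φ(11)) = (0,4) ∈ E(G2) ✓
  (7,8) → (φ(7),φ(8)) = (2,11) ∈ E(G2) ✓
  (7,9) → (φ(7),φ(9)) = (9,11) ∈ E(G2) ✓
  (8,11) → (φ(8),φ(11)) = (0,2) ∈ E(G2) ✓
  (9,10) → (φ(9),φ(10)) = (3,9) ∈ E(G2) ✓
All 29 edges of G1 map to edges of G2, and |E(G1)| = |E(G2)| = 29, so φ is a bijection on edges as well as vertices. Hence G1 ≅ G2.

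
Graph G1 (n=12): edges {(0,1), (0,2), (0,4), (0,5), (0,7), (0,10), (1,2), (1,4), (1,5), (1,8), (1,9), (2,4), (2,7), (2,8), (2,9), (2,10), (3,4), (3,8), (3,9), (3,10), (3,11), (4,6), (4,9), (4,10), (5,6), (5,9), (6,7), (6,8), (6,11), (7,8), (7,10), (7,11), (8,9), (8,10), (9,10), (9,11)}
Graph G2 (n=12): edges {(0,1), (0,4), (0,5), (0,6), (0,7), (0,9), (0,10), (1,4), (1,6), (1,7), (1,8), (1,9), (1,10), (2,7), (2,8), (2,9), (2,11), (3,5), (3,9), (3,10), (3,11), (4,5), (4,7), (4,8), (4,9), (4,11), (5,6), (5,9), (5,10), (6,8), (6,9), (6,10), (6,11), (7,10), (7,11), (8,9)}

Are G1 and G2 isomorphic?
Yes, isomorphic

The graphs are isomorphic.
One valid mapping φ: V(G1) → V(G2): 0→10, 1→5, 2→0, 3→8, 4→6, 5→3, 6→11, 7→7, 8→4, 9→9, 10→1, 11→2

Verify φ preserves adjacency — for each edge of G1, its image is an edge of G2:
  (0,1) → (φ(0),φ(1)) = (5,10) ∈ E(G2) ✓
  (0,2) → (φ(0),φ(2)) = (0,10) ∈ E(G2) ✓
  (0,4) → (φ(0),φ(4)) = (6,10) ∈ E(G2) ✓
  (0,5) → (φ(0),φ(5)) = (3,10) ∈ E(G2) ✓
  (0,7) → (φ(0),φ(7)) = (7,10) ∈ E(G2) ✓
  (0,10) → (φ(0),φ(10)) = (1,10) ∈ E(G2) ✓
  (1,2) → (φ(1),φ(2)) = (0,5) ∈ E(G2) ✓
  (1,4) → (φ(1),φ(4)) = (5,6) ∈ E(G2) ✓
  (1,5) → (φ(1),φ(5)) = (3,5) ∈ E(G2) ✓
  (1,8) → (φ(1),φ(8)) = (4,5) ∈ E(G2) ✓
  (1,9) → (φ(1),φ(9)) = (5,9) ∈ E(G2) ✓
  (2,4) → (φ(2),φ(4)) = (0,6) ∈ E(G2) ✓
  (2,7) → (φ(2),φ(7)) = (0,7) ∈ E(G2) ✓
  (2,8) → (φ(2),φ(8)) = (0,4) ∈ E(G2) ✓
  (2,9) → (φ(2),φ(9)) = (0,9) ∈ E(G2) ✓
  (2,10) → (φ(2),φ(10)) = (0,1) ∈ E(G2) ✓
  (3,4) → (φ(3),φ(4)) = (6,8) ∈ E(G2) ✓
  (3,8) → (φ(3),φ(8)) = (4,8) ∈ E(G2) ✓
  (3,9) → (φ(3),φ(9)) = (8,9) ∈ E(G2) ✓
  (3,10) → (φ(3),φ(10)) = (1,8) ∈ E(G2) ✓
  (3,11) → (φ(3),φ(11)) = (2,8) ∈ E(G2) ✓
  (4,6) → (φ(4),φ(6)) = (6,11) ∈ E(G2) ✓
  (4,9) → (φ(4),φ(9)) = (6,9) ∈ E(G2) ✓
  (4,10) → (φ(4),φ(10)) = (1,6) ∈ E(G2) ✓
  (5,6) → (φ(5),φ(6)) = (3,11) ∈ E(G2) ✓
  (5,9) → (φ(5),φ(9)) = (3,9) ∈ E(G2) ✓
  (6,7) → (φ(6),φ(7)) = (7,11) ∈ E(G2) ✓
  (6,8) → (φ(6),φ(8)) = (4,11) ∈ E(G2) ✓
  (6,11) → (φ(6),φ(11)) = (2,11) ∈ E(G2) ✓
  (7,8) → (φ(7),φ(8)) = (4,7) ∈ E(G2) ✓
  (7,10) → (φ(7),φ(10)) = (1,7) ∈ E(G2) ✓
  (7,11) → (φ(7),φ(11)) = (2,7) ∈ E(G2) ✓
  (8,9) → (φ(8),φ(9)) = (4,9) ∈ E(G2) ✓
  (8,10) → (φ(8),φ(10)) = (1,4) ∈ E(G2) ✓
  (9,10) → (φ(9),φ(10)) = (1,9) ∈ E(G2) ✓
  (9,11) → (φ(9),φ(11)) = (2,9) ∈ E(G2) ✓
All 36 edges of G1 map to edges of G2, and |E(G1)| = |E(G2)| = 36, so φ is a bijection on edges as well as vertices. Hence G1 ≅ G2.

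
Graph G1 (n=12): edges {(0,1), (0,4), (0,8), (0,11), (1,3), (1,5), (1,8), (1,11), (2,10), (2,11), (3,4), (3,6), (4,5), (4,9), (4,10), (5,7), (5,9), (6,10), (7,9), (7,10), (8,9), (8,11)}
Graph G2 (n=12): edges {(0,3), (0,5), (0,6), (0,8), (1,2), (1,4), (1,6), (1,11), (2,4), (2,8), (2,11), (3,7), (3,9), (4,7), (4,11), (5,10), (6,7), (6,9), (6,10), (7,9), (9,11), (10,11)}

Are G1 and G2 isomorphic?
Yes, isomorphic

The graphs are isomorphic.
One valid mapping φ: V(G1) → V(G2): 0→1, 1→11, 2→8, 3→10, 4→6, 5→9, 6→5, 7→3, 8→4, 9→7, 10→0, 11→2

Verify φ preserves adjacency — for each edge of G1, its image is an edge of G2:
  (0,1) → (φ(0),φ(1)) = (1,11) ∈ E(G2) ✓
  (0,4) → (φ(0),φ(4)) = (1,6) ∈ E(G2) ✓
  (0,8) → (φ(0),φ(8)) = (1,4) ∈ E(G2) ✓
  (0,11) → (φ(0),φ(11)) = (1,2) ∈ E(G2) ✓
  (1,3) → (φ(1),φ(3)) = (10,11) ∈ E(G2) ✓
  (1,5) → (φ(1),φ(5)) = (9,11) ∈ E(G2) ✓
  (1,8) → (φ(1),φ(8)) = (4,11) ∈ E(G2) ✓
  (1,11) → (φ(1),φ(11)) = (2,11) ∈ E(G2) ✓
  (2,10) → (φ(2),φ(10)) = (0,8) ∈ E(G2) ✓
  (2,11) → (φ(2),φ(11)) = (2,8) ∈ E(G2) ✓
  (3,4) → (φ(3),φ(4)) = (6,10) ∈ E(G2) ✓
  (3,6) → (φ(3),φ(6)) = (5,10) ∈ E(G2) ✓
  (4,5) → (φ(4),φ(5)) = (6,9) ∈ E(G2) ✓
  (4,9) → (φ(4),φ(9)) = (6,7) ∈ E(G2) ✓
  (4,10) → (φ(4),φ(10)) = (0,6) ∈ E(G2) ✓
  (5,7) → (φ(5),φ(7)) = (3,9) ∈ E(G2) ✓
  (5,9) → (φ(5),φ(9)) = (7,9) ∈ E(G2) ✓
  (6,10) → (φ(6),φ(10)) = (0,5) ∈ E(G2) ✓
  (7,9) → (φ(7),φ(9)) = (3,7) ∈ E(G2) ✓
  (7,10) → (φ(7),φ(10)) = (0,3) ∈ E(G2) ✓
  (8,9) → (φ(8),φ(9)) = (4,7) ∈ E(G2) ✓
  (8,11) → (φ(8),φ(11)) = (2,4) ∈ E(G2) ✓
All 22 edges of G1 map to edges of G2, and |E(G1)| = |E(G2)| = 22, so φ is a bijection on edges as well as vertices. Hence G1 ≅ G2.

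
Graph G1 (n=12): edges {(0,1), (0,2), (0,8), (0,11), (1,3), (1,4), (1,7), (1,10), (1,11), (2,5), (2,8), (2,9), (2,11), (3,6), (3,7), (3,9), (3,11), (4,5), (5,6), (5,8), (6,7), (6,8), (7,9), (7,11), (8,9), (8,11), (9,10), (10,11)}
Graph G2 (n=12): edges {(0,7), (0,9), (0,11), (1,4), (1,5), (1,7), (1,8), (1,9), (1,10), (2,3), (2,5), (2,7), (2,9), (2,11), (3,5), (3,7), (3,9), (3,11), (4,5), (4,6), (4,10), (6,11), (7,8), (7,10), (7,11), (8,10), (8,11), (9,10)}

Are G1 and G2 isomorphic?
Yes, isomorphic

The graphs are isomorphic.
One valid mapping φ: V(G1) → V(G2): 0→8, 1→11, 2→10, 3→2, 4→6, 5→4, 6→5, 7→3, 8→1, 9→9, 10→0, 11→7

Verify φ preserves adjacency — for each edge of G1, its image is an edge of G2:
  (0,1) → (φ(0),φ(1)) = (8,11) ∈ E(G2) ✓
  (0,2) → (φ(0),φ(2)) = (8,10) ∈ E(G2) ✓
  (0,8) → (φ(0),φ(8)) = (1,8) ∈ E(G2) ✓
  (0,11) → (φ(0),φ(11)) = (7,8) ∈ E(G2) ✓
  (1,3) → (φ(1),φ(3)) = (2,11) ∈ E(G2) ✓
  (1,4) → (φ(1),φ(4)) = (6,11) ∈ E(G2) ✓
  (1,7) → (φ(1),φ(7)) = (3,11) ∈ E(G2) ✓
  (1,10) → (φ(1),φ(10)) = (0,11) ∈ E(G2) ✓
  (1,11) → (φ(1),φ(11)) = (7,11) ∈ E(G2) ✓
  (2,5) → (φ(2),φ(5)) = (4,10) ∈ E(G2) ✓
  (2,8) → (φ(2),φ(8)) = (1,10) ∈ E(G2) ✓
  (2,9) → (φ(2),φ(9)) = (9,10) ∈ E(G2) ✓
  (2,11) → (φ(2),φ(11)) = (7,10) ∈ E(G2) ✓
  (3,6) → (φ(3),φ(6)) = (2,5) ∈ E(G2) ✓
  (3,7) → (φ(3),φ(7)) = (2,3) ∈ E(G2) ✓
  (3,9) → (φ(3),φ(9)) = (2,9) ∈ E(G2) ✓
  (3,11) → (φ(3),φ(11)) = (2,7) ∈ E(G2) ✓
  (4,5) → (φ(4),φ(5)) = (4,6) ∈ E(G2) ✓
  (5,6) → (φ(5),φ(6)) = (4,5) ∈ E(G2) ✓
  (5,8) → (φ(5),φ(8)) = (1,4) ∈ E(G2) ✓
  (6,7) → (φ(6),φ(7)) = (3,5) ∈ E(G2) ✓
  (6,8) → (φ(6),φ(8)) = (1,5) ∈ E(G2) ✓
  (7,9) → (φ(7),φ(9)) = (3,9) ∈ E(G2) ✓
  (7,11) → (φ(7),φ(11)) = (3,7) ∈ E(G2) ✓
  (8,9) → (φ(8),φ(9)) = (1,9) ∈ E(G2) ✓
  (8,11) → (φ(8),φ(11)) = (1,7) ∈ E(G2) ✓
  (9,10) → (φ(9),φ(10)) = (0,9) ∈ E(G2) ✓
  (10,11) → (φ(10),φ(11)) = (0,7) ∈ E(G2) ✓
All 28 edges of G1 map to edges of G2, and |E(G1)| = |E(G2)| = 28, so φ is a bijection on edges as well as vertices. Hence G1 ≅ G2.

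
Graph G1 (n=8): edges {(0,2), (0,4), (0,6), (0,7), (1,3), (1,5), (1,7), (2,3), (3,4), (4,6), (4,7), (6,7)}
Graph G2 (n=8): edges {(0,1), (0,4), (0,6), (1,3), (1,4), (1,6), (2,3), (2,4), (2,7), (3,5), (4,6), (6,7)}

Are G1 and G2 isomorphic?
Yes, isomorphic

The graphs are isomorphic.
One valid mapping φ: V(G1) → V(G2): 0→6, 1→3, 2→7, 3→2, 4→4, 5→5, 6→0, 7→1

Verify φ preserves adjacency — for each edge of G1, its image is an edge of G2:
  (0,2) → (φ(0),φ(2)) = (6,7) ∈ E(G2) ✓
  (0,4) → (φ(0),φ(4)) = (4,6) ∈ E(G2) ✓
  (0,6) → (φ(0),φ(6)) = (0,6) ∈ E(G2) ✓
  (0,7) → (φ(0),φ(7)) = (1,6) ∈ E(G2) ✓
  (1,3) → (φ(1),φ(3)) = (2,3) ∈ E(G2) ✓
  (1,5) → (φ(1),φ(5)) = (3,5) ∈ E(G2) ✓
  (1,7) → (φ(1),φ(7)) = (1,3) ∈ E(G2) ✓
  (2,3) → (φ(2),φ(3)) = (2,7) ∈ E(G2) ✓
  (3,4) → (φ(3),φ(4)) = (2,4) ∈ E(G2) ✓
  (4,6) → (φ(4),φ(6)) = (0,4) ∈ E(G2) ✓
  (4,7) → (φ(4),φ(7)) = (1,4) ∈ E(G2) ✓
  (6,7) → (φ(6),φ(7)) = (0,1) ∈ E(G2) ✓
All 12 edges of G1 map to edges of G2, and |E(G1)| = |E(G2)| = 12, so φ is a bijection on edges as well as vertices. Hence G1 ≅ G2.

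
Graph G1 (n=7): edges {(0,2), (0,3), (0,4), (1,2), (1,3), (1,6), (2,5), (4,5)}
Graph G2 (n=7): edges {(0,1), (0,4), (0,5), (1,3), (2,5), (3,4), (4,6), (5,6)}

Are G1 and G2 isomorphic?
Yes, isomorphic

The graphs are isomorphic.
One valid mapping φ: V(G1) → V(G2): 0→4, 1→5, 2→0, 3→6, 4→3, 5→1, 6→2

Verify φ preserves adjacency — for each edge of G1, its image is an edge of G2:
  (0,2) → (φ(0),φ(2)) = (0,4) ∈ E(G2) ✓
  (0,3) → (φ(0),φ(3)) = (4,6) ∈ E(G2) ✓
  (0,4) → (φ(0),φ(4)) = (3,4) ∈ E(G2) ✓
  (1,2) → (φ(1),φ(2)) = (0,5) ∈ E(G2) ✓
  (1,3) → (φ(1),φ(3)) = (5,6) ∈ E(G2) ✓
  (1,6) → (φ(1),φ(6)) = (2,5) ∈ E(G2) ✓
  (2,5) → (φ(2),φ(5)) = (0,1) ∈ E(G2) ✓
  (4,5) → (φ(4),φ(5)) = (1,3) ∈ E(G2) ✓
All 8 edges of G1 map to edges of G2, and |E(G1)| = |E(G2)| = 8, so φ is a bijection on edges as well as vertices. Hence G1 ≅ G2.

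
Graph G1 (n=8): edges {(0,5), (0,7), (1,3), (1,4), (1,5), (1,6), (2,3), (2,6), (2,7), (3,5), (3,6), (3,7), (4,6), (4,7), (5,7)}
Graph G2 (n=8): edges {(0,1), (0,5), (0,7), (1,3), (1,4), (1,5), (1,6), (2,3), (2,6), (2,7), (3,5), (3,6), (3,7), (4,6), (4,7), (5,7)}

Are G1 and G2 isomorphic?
No, not isomorphic

The graphs are NOT isomorphic.

Counting edges: G1 has 15 edge(s); G2 has 16 edge(s).
Edge count is an isomorphism invariant (a bijection on vertices induces a bijection on edges), so differing edge counts rule out isomorphism.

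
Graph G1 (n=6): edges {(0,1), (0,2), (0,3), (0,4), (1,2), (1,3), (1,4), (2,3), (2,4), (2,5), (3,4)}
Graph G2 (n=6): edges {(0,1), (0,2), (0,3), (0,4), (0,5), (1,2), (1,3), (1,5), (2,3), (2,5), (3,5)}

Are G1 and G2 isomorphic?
Yes, isomorphic

The graphs are isomorphic.
One valid mapping φ: V(G1) → V(G2): 0→2, 1→1, 2→0, 3→5, 4→3, 5→4

Verify φ preserves adjacency — for each edge of G1, its image is an edge of G2:
  (0,1) → (φ(0),φ(1)) = (1,2) ∈ E(G2) ✓
  (0,2) → (φ(0),φ(2)) = (0,2) ∈ E(G2) ✓
  (0,3) → (φ(0),φ(3)) = (2,5) ∈ E(G2) ✓
  (0,4) → (φ(0),φ(4)) = (2,3) ∈ E(G2) ✓
  (1,2) → (φ(1),φ(2)) = (0,1) ∈ E(G2) ✓
  (1,3) → (φ(1),φ(3)) = (1,5) ∈ E(G2) ✓
  (1,4) → (φ(1),φ(4)) = (1,3) ∈ E(G2) ✓
  (2,3) → (φ(2),φ(3)) = (0,5) ∈ E(G2) ✓
  (2,4) → (φ(2),φ(4)) = (0,3) ∈ E(G2) ✓
  (2,5) → (φ(2),φ(5)) = (0,4) ∈ E(G2) ✓
  (3,4) → (φ(3),φ(4)) = (3,5) ∈ E(G2) ✓
All 11 edges of G1 map to edges of G2, and |E(G1)| = |E(G2)| = 11, so φ is a bijection on edges as well as vertices. Hence G1 ≅ G2.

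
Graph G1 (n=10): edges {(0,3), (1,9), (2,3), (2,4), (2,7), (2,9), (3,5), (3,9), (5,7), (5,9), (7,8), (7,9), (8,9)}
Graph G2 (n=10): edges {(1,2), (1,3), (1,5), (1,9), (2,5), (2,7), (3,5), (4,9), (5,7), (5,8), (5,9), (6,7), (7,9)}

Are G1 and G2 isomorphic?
Yes, isomorphic

The graphs are isomorphic.
One valid mapping φ: V(G1) → V(G2): 0→6, 1→8, 2→9, 3→7, 4→4, 5→2, 6→0, 7→1, 8→3, 9→5

Verify φ preserves adjacency — for each edge of G1, its image is an edge of G2:
  (0,3) → (φ(0),φ(3)) = (6,7) ∈ E(G2) ✓
  (1,9) → (φ(1),φ(9)) = (5,8) ∈ E(G2) ✓
  (2,3) → (φ(2),φ(3)) = (7,9) ∈ E(G2) ✓
  (2,4) → (φ(2),φ(4)) = (4,9) ∈ E(G2) ✓
  (2,7) → (φ(2),φ(7)) = (1,9) ∈ E(G2) ✓
  (2,9) → (φ(2),φ(9)) = (5,9) ∈ E(G2) ✓
  (3,5) → (φ(3),φ(5)) = (2,7) ∈ E(G2) ✓
  (3,9) → (φ(3),φ(9)) = (5,7) ∈ E(G2) ✓
  (5,7) → (φ(5),φ(7)) = (1,2) ∈ E(G2) ✓
  (5,9) → (φ(5),φ(9)) = (2,5) ∈ E(G2) ✓
  (7,8) → (φ(7),φ(8)) = (1,3) ∈ E(G2) ✓
  (7,9) → (φ(7),φ(9)) = (1,5) ∈ E(G2) ✓
  (8,9) → (φ(8),φ(9)) = (3,5) ∈ E(G2) ✓
All 13 edges of G1 map to edges of G2, and |E(G1)| = |E(G2)| = 13, so φ is a bijection on edges as well as vertices. Hence G1 ≅ G2.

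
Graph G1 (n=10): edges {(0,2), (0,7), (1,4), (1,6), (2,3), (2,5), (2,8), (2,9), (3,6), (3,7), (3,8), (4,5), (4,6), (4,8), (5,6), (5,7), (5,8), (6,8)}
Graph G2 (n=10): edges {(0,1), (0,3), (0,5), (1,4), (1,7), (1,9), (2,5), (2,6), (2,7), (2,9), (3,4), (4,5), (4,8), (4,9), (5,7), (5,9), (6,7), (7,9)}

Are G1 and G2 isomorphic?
Yes, isomorphic

The graphs are isomorphic.
One valid mapping φ: V(G1) → V(G2): 0→3, 1→6, 2→4, 3→1, 4→2, 5→5, 6→7, 7→0, 8→9, 9→8

Verify φ preserves adjacency — for each edge of G1, its image is an edge of G2:
  (0,2) → (φ(0),φ(2)) = (3,4) ∈ E(G2) ✓
  (0,7) → (φ(0),φ(7)) = (0,3) ∈ E(G2) ✓
  (1,4) → (φ(1),φ(4)) = (2,6) ∈ E(G2) ✓
  (1,6) → (φ(1),φ(6)) = (6,7) ∈ E(G2) ✓
  (2,3) → (φ(2),φ(3)) = (1,4) ∈ E(G2) ✓
  (2,5) → (φ(2),φ(5)) = (4,5) ∈ E(G2) ✓
  (2,8) → (φ(2),φ(8)) = (4,9) ∈ E(G2) ✓
  (2,9) → (φ(2),φ(9)) = (4,8) ∈ E(G2) ✓
  (3,6) → (φ(3),φ(6)) = (1,7) ∈ E(G2) ✓
  (3,7) → (φ(3),φ(7)) = (0,1) ∈ E(G2) ✓
  (3,8) → (φ(3),φ(8)) = (1,9) ∈ E(G2) ✓
  (4,5) → (φ(4),φ(5)) = (2,5) ∈ E(G2) ✓
  (4,6) → (φ(4),φ(6)) = (2,7) ∈ E(G2) ✓
  (4,8) → (φ(4),φ(8)) = (2,9) ∈ E(G2) ✓
  (5,6) → (φ(5),φ(6)) = (5,7) ∈ E(G2) ✓
  (5,7) → (φ(5),φ(7)) = (0,5) ∈ E(G2) ✓
  (5,8) → (φ(5),φ(8)) = (5,9) ∈ E(G2) ✓
  (6,8) → (φ(6),φ(8)) = (7,9) ∈ E(G2) ✓
All 18 edges of G1 map to edges of G2, and |E(G1)| = |E(G2)| = 18, so φ is a bijection on edges as well as vertices. Hence G1 ≅ G2.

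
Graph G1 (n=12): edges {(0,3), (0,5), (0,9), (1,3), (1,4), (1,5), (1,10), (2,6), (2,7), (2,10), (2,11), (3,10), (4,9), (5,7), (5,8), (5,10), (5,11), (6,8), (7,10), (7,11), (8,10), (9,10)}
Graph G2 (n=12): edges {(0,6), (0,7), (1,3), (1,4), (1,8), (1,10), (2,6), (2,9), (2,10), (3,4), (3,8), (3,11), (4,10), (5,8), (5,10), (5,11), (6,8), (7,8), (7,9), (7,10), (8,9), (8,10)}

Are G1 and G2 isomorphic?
Yes, isomorphic

The graphs are isomorphic.
One valid mapping φ: V(G1) → V(G2): 0→2, 1→7, 2→3, 3→9, 4→0, 5→10, 6→11, 7→1, 8→5, 9→6, 10→8, 11→4

Verify φ preserves adjacency — for each edge of G1, its image is an edge of G2:
  (0,3) → (φ(0),φ(3)) = (2,9) ∈ E(G2) ✓
  (0,5) → (φ(0),φ(5)) = (2,10) ∈ E(G2) ✓
  (0,9) → (φ(0),φ(9)) = (2,6) ∈ E(G2) ✓
  (1,3) → (φ(1),φ(3)) = (7,9) ∈ E(G2) ✓
  (1,4) → (φ(1),φ(4)) = (0,7) ∈ E(G2) ✓
  (1,5) → (φ(1),φ(5)) = (7,10) ∈ E(G2) ✓
  (1,10) → (φ(1),φ(10)) = (7,8) ∈ E(G2) ✓
  (2,6) → (φ(2),φ(6)) = (3,11) ∈ E(G2) ✓
  (2,7) → (φ(2),φ(7)) = (1,3) ∈ E(G2) ✓
  (2,10) → (φ(2),φ(10)) = (3,8) ∈ E(G2) ✓
  (2,11) → (φ(2),φ(11)) = (3,4) ∈ E(G2) ✓
  (3,10) → (φ(3),φ(10)) = (8,9) ∈ E(G2) ✓
  (4,9) → (φ(4),φ(9)) = (0,6) ∈ E(G2) ✓
  (5,7) → (φ(5),φ(7)) = (1,10) ∈ E(G2) ✓
  (5,8) → (φ(5),φ(8)) = (5,10) ∈ E(G2) ✓
  (5,10) → (φ(5),φ(10)) = (8,10) ∈ E(G2) ✓
  (5,11) → (φ(5),φ(11)) = (4,10) ∈ E(G2) ✓
  (6,8) → (φ(6),φ(8)) = (5,11) ∈ E(G2) ✓
  (7,10) → (φ(7),φ(10)) = (1,8) ∈ E(G2) ✓
  (7,11) → (φ(7),φ(11)) = (1,4) ∈ E(G2) ✓
  (8,10) → (φ(8),φ(10)) = (5,8) ∈ E(G2) ✓
  (9,10) → (φ(9),φ(10)) = (6,8) ∈ E(G2) ✓
All 22 edges of G1 map to edges of G2, and |E(G1)| = |E(G2)| = 22, so φ is a bijection on edges as well as vertices. Hence G1 ≅ G2.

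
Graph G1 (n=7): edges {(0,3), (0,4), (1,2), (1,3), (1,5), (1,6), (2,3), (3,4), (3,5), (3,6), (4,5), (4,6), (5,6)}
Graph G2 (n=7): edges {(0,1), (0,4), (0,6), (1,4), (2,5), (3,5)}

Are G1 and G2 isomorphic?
No, not isomorphic

The graphs are NOT isomorphic.

Counting triangles (3-cliques): G1 has 9, G2 has 1.
Triangle count is an isomorphism invariant, so differing triangle counts rule out isomorphism.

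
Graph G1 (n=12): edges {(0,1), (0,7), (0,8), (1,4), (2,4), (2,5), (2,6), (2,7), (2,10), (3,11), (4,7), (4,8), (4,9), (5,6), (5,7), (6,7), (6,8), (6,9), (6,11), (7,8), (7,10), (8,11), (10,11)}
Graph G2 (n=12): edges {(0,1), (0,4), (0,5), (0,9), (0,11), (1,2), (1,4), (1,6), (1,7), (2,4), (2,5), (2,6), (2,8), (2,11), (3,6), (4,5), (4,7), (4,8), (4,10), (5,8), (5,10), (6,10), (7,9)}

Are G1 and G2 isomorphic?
Yes, isomorphic

The graphs are isomorphic.
One valid mapping φ: V(G1) → V(G2): 0→7, 1→9, 2→5, 3→3, 4→0, 5→8, 6→2, 7→4, 8→1, 9→11, 10→10, 11→6

Verify φ preserves adjacency — for each edge of G1, its image is an edge of G2:
  (0,1) → (φ(0),φ(1)) = (7,9) ∈ E(G2) ✓
  (0,7) → (φ(0),φ(7)) = (4,7) ∈ E(G2) ✓
  (0,8) → (φ(0),φ(8)) = (1,7) ∈ E(G2) ✓
  (1,4) → (φ(1),φ(4)) = (0,9) ∈ E(G2) ✓
  (2,4) → (φ(2),φ(4)) = (0,5) ∈ E(G2) ✓
  (2,5) → (φ(2),φ(5)) = (5,8) ∈ E(G2) ✓
  (2,6) → (φ(2),φ(6)) = (2,5) ∈ E(G2) ✓
  (2,7) → (φ(2),φ(7)) = (4,5) ∈ E(G2) ✓
  (2,10) → (φ(2),φ(10)) = (5,10) ∈ E(G2) ✓
  (3,11) → (φ(3),φ(11)) = (3,6) ∈ E(G2) ✓
  (4,7) → (φ(4),φ(7)) = (0,4) ∈ E(G2) ✓
  (4,8) → (φ(4),φ(8)) = (0,1) ∈ E(G2) ✓
  (4,9) → (φ(4),φ(9)) = (0,11) ∈ E(G2) ✓
  (5,6) → (φ(5),φ(6)) = (2,8) ∈ E(G2) ✓
  (5,7) → (φ(5),φ(7)) = (4,8) ∈ E(G2) ✓
  (6,7) → (φ(6),φ(7)) = (2,4) ∈ E(G2) ✓
  (6,8) → (φ(6),φ(8)) = (1,2) ∈ E(G2) ✓
  (6,9) → (φ(6),φ(9)) = (2,11) ∈ E(G2) ✓
  (6,11) → (φ(6),φ(11)) = (2,6) ∈ E(G2) ✓
  (7,8) → (φ(7),φ(8)) = (1,4) ∈ E(G2) ✓
  (7,10) → (φ(7),φ(10)) = (4,10) ∈ E(G2) ✓
  (8,11) → (φ(8),φ(11)) = (1,6) ∈ E(G2) ✓
  (10,11) → (φ(10),φ(11)) = (6,10) ∈ E(G2) ✓
All 23 edges of G1 map to edges of G2, and |E(G1)| = |E(G2)| = 23, so φ is a bijection on edges as well as vertices. Hence G1 ≅ G2.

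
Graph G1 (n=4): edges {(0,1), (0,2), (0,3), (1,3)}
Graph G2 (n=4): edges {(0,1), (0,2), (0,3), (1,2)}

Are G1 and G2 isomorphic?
Yes, isomorphic

The graphs are isomorphic.
One valid mapping φ: V(G1) → V(G2): 0→0, 1→2, 2→3, 3→1

Verify φ preserves adjacency — for each edge of G1, its image is an edge of G2:
  (0,1) → (φ(0),φ(1)) = (0,2) ∈ E(G2) ✓
  (0,2) → (φ(0),φ(2)) = (0,3) ∈ E(G2) ✓
  (0,3) → (φ(0),φ(3)) = (0,1) ∈ E(G2) ✓
  (1,3) → (φ(1),φ(3)) = (1,2) ∈ E(G2) ✓
All 4 edges of G1 map to edges of G2, and |E(G1)| = |E(G2)| = 4, so φ is a bijection on edges as well as vertices. Hence G1 ≅ G2.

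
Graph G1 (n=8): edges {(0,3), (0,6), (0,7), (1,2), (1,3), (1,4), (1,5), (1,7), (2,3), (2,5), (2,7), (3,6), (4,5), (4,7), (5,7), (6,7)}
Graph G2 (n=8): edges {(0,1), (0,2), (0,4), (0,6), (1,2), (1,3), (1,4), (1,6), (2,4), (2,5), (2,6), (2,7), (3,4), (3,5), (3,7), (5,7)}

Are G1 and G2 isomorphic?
Yes, isomorphic

The graphs are isomorphic.
One valid mapping φ: V(G1) → V(G2): 0→5, 1→1, 2→4, 3→3, 4→6, 5→0, 6→7, 7→2

Verify φ preserves adjacency — for each edge of G1, its image is an edge of G2:
  (0,3) → (φ(0),φ(3)) = (3,5) ∈ E(G2) ✓
  (0,6) → (φ(0),φ(6)) = (5,7) ∈ E(G2) ✓
  (0,7) → (φ(0),φ(7)) = (2,5) ∈ E(G2) ✓
  (1,2) → (φ(1),φ(2)) = (1,4) ∈ E(G2) ✓
  (1,3) → (φ(1),φ(3)) = (1,3) ∈ E(G2) ✓
  (1,4) → (φ(1),φ(4)) = (1,6) ∈ E(G2) ✓
  (1,5) → (φ(1),φ(5)) = (0,1) ∈ E(G2) ✓
  (1,7) → (φ(1),φ(7)) = (1,2) ∈ E(G2) ✓
  (2,3) → (φ(2),φ(3)) = (3,4) ∈ E(G2) ✓
  (2,5) → (φ(2),φ(5)) = (0,4) ∈ E(G2) ✓
  (2,7) → (φ(2),φ(7)) = (2,4) ∈ E(G2) ✓
  (3,6) → (φ(3),φ(6)) = (3,7) ∈ E(G2) ✓
  (4,5) → (φ(4),φ(5)) = (0,6) ∈ E(G2) ✓
  (4,7) → (φ(4),φ(7)) = (2,6) ∈ E(G2) ✓
  (5,7) → (φ(5),φ(7)) = (0,2) ∈ E(G2) ✓
  (6,7) → (φ(6),φ(7)) = (2,7) ∈ E(G2) ✓
All 16 edges of G1 map to edges of G2, and |E(G1)| = |E(G2)| = 16, so φ is a bijection on edges as well as vertices. Hence G1 ≅ G2.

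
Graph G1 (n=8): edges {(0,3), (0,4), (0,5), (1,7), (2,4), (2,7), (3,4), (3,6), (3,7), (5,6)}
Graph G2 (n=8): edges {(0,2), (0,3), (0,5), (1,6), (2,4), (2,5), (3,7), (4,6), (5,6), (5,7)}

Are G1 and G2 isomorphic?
Yes, isomorphic

The graphs are isomorphic.
One valid mapping φ: V(G1) → V(G2): 0→0, 1→1, 2→4, 3→5, 4→2, 5→3, 6→7, 7→6

Verify φ preserves adjacency — for each edge of G1, its image is an edge of G2:
  (0,3) → (φ(0),φ(3)) = (0,5) ∈ E(G2) ✓
  (0,4) → (φ(0),φ(4)) = (0,2) ∈ E(G2) ✓
  (0,5) → (φ(0),φ(5)) = (0,3) ∈ E(G2) ✓
  (1,7) → (φ(1),φ(7)) = (1,6) ∈ E(G2) ✓
  (2,4) → (φ(2),φ(4)) = (2,4) ∈ E(G2) ✓
  (2,7) → (φ(2),φ(7)) = (4,6) ∈ E(G2) ✓
  (3,4) → (φ(3),φ(4)) = (2,5) ∈ E(G2) ✓
  (3,6) → (φ(3),φ(6)) = (5,7) ∈ E(G2) ✓
  (3,7) → (φ(3),φ(7)) = (5,6) ∈ E(G2) ✓
  (5,6) → (φ(5),φ(6)) = (3,7) ∈ E(G2) ✓
All 10 edges of G1 map to edges of G2, and |E(G1)| = |E(G2)| = 10, so φ is a bijection on edges as well as vertices. Hence G1 ≅ G2.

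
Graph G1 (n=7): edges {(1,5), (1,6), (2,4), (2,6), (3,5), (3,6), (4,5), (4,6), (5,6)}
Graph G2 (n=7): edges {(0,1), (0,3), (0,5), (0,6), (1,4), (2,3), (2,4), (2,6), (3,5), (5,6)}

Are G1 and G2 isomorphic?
No, not isomorphic

The graphs are NOT isomorphic.

Counting triangles (3-cliques): G1 has 4, G2 has 2.
Triangle count is an isomorphism invariant, so differing triangle counts rule out isomorphism.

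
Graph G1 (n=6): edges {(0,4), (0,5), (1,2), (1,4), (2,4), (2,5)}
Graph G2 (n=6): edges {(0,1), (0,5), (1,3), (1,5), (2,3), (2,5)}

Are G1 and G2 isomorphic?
Yes, isomorphic

The graphs are isomorphic.
One valid mapping φ: V(G1) → V(G2): 0→2, 1→0, 2→1, 3→4, 4→5, 5→3

Verify φ preserves adjacency — for each edge of G1, its image is an edge of G2:
  (0,4) → (φ(0),φ(4)) = (2,5) ∈ E(G2) ✓
  (0,5) → (φ(0),φ(5)) = (2,3) ∈ E(G2) ✓
  (1,2) → (φ(1),φ(2)) = (0,1) ∈ E(G2) ✓
  (1,4) → (φ(1),φ(4)) = (0,5) ∈ E(G2) ✓
  (2,4) → (φ(2),φ(4)) = (1,5) ∈ E(G2) ✓
  (2,5) → (φ(2),φ(5)) = (1,3) ∈ E(G2) ✓
All 6 edges of G1 map to edges of G2, and |E(G1)| = |E(G2)| = 6, so φ is a bijection on edges as well as vertices. Hence G1 ≅ G2.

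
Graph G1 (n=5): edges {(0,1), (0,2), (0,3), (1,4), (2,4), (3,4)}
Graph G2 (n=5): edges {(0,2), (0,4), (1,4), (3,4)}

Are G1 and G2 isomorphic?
No, not isomorphic

The graphs are NOT isomorphic.

Degrees in G1: deg(0)=3, deg(1)=2, deg(2)=2, deg(3)=2, deg(4)=3.
Sorted degree sequence of G1: [3, 3, 2, 2, 2].
Degrees in G2: deg(0)=2, deg(1)=1, deg(2)=1, deg(3)=1, deg(4)=3.
Sorted degree sequence of G2: [3, 2, 1, 1, 1].
The (sorted) degree sequence is an isomorphism invariant, so since G1 and G2 have different degree sequences they cannot be isomorphic.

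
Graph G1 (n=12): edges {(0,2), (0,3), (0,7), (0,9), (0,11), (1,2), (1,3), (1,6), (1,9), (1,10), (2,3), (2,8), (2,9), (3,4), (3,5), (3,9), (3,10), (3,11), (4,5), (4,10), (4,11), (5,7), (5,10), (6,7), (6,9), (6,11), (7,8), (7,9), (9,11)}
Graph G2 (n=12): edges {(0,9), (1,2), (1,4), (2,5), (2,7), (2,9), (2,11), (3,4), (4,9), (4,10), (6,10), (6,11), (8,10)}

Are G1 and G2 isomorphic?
No, not isomorphic

The graphs are NOT isomorphic.

Degrees in G1: deg(0)=5, deg(1)=5, deg(2)=5, deg(3)=8, deg(4)=4, deg(5)=4, deg(6)=4, deg(7)=5, deg(8)=2, deg(9)=7, deg(10)=4, deg(11)=5.
Sorted degree sequence of G1: [8, 7, 5, 5, 5, 5, 5, 4, 4, 4, 4, 2].
Degrees in G2: deg(0)=1, deg(1)=2, deg(2)=5, deg(3)=1, deg(4)=4, deg(5)=1, deg(6)=2, deg(7)=1, deg(8)=1, deg(9)=3, deg(10)=3, deg(11)=2.
Sorted degree sequence of G2: [5, 4, 3, 3, 2, 2, 2, 1, 1, 1, 1, 1].
The (sorted) degree sequence is an isomorphism invariant, so since G1 and G2 have different degree sequences they cannot be isomorphic.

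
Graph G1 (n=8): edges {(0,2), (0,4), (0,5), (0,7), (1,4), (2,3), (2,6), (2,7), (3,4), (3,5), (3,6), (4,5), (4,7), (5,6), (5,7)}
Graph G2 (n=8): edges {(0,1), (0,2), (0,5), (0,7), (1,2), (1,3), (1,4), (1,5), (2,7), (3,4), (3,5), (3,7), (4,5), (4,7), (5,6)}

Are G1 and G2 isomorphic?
Yes, isomorphic

The graphs are isomorphic.
One valid mapping φ: V(G1) → V(G2): 0→3, 1→6, 2→7, 3→0, 4→5, 5→1, 6→2, 7→4

Verify φ preserves adjacency — for each edge of G1, its image is an edge of G2:
  (0,2) → (φ(0),φ(2)) = (3,7) ∈ E(G2) ✓
  (0,4) → (φ(0),φ(4)) = (3,5) ∈ E(G2) ✓
  (0,5) → (φ(0),φ(5)) = (1,3) ∈ E(G2) ✓
  (0,7) → (φ(0),φ(7)) = (3,4) ∈ E(G2) ✓
  (1,4) → (φ(1),φ(4)) = (5,6) ∈ E(G2) ✓
  (2,3) → (φ(2),φ(3)) = (0,7) ∈ E(G2) ✓
  (2,6) → (φ(2),φ(6)) = (2,7) ∈ E(G2) ✓
  (2,7) → (φ(2),φ(7)) = (4,7) ∈ E(G2) ✓
  (3,4) → (φ(3),φ(4)) = (0,5) ∈ E(G2) ✓
  (3,5) → (φ(3),φ(5)) = (0,1) ∈ E(G2) ✓
  (3,6) → (φ(3),φ(6)) = (0,2) ∈ E(G2) ✓
  (4,5) → (φ(4),φ(5)) = (1,5) ∈ E(G2) ✓
  (4,7) → (φ(4),φ(7)) = (4,5) ∈ E(G2) ✓
  (5,6) → (φ(5),φ(6)) = (1,2) ∈ E(G2) ✓
  (5,7) → (φ(5),φ(7)) = (1,4) ∈ E(G2) ✓
All 15 edges of G1 map to edges of G2, and |E(G1)| = |E(G2)| = 15, so φ is a bijection on edges as well as vertices. Hence G1 ≅ G2.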